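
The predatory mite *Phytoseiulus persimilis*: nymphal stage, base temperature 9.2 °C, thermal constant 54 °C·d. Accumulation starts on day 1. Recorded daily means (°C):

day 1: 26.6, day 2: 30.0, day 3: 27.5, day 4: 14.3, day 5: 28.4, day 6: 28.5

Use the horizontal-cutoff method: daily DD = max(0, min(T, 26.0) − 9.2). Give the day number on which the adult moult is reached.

day 4

Daily DD above 9.2 °C (capped at 16.8): 16.8, 16.8, 16.8, 5.1, 16.8, 16.8.
Cumulative: 16.8, 33.6, 50.4, 55.5, 72.3, 89.1.
The total first reaches 54 DD on day 4.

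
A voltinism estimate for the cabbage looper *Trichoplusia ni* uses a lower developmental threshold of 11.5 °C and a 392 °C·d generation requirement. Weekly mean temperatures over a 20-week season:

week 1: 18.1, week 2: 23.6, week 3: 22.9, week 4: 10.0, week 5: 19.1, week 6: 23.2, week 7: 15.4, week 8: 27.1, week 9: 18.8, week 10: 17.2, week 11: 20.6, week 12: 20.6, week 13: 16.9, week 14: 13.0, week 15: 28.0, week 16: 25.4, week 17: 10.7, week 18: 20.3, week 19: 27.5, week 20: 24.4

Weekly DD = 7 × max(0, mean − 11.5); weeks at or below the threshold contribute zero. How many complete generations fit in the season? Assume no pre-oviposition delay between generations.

Weekly DD (7 × max(0, T̄ − 11.5)): 46.2, 84.7, 79.8, 0.0, 53.2, 81.9, 27.3, 109.2, 51.1, 39.9, 63.7, 63.7, 37.8, 10.5, 115.5, 97.3, 0.0, 61.6, 112.0, 90.3.
Season total = 1225.7 DD.
Complete generations = ⌊1225.7 / 392⌋ = 3.

3 generations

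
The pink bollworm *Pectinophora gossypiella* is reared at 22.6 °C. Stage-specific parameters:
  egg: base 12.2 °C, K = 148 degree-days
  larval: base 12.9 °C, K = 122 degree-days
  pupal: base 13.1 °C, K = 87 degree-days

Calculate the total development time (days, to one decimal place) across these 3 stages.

egg: 148 / (22.6 − 12.2) = 148 / 10.4 = 14.231 d.
larval: 122 / (22.6 − 12.9) = 122 / 9.7 = 12.577 d.
pupal: 87 / (22.6 − 13.1) = 87 / 9.5 = 9.158 d.
Sum = 35.966 ≈ 36.0 days.

36.0 days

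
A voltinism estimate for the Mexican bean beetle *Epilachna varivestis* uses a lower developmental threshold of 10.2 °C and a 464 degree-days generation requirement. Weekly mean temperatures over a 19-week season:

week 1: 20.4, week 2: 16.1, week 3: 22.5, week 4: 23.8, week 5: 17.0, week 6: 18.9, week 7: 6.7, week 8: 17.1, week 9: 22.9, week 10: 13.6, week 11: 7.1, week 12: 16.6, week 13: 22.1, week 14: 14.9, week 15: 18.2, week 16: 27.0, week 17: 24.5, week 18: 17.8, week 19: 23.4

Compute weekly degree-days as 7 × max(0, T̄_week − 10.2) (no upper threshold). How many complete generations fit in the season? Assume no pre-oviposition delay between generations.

Weekly DD (7 × max(0, T̄ − 10.2)): 71.4, 41.3, 86.1, 95.2, 47.6, 60.9, 0.0, 48.3, 88.9, 23.8, 0.0, 44.8, 83.3, 32.9, 56.0, 117.6, 100.1, 53.2, 92.4.
Season total = 1143.8 DD.
Complete generations = ⌊1143.8 / 464⌋ = 2.

2 generations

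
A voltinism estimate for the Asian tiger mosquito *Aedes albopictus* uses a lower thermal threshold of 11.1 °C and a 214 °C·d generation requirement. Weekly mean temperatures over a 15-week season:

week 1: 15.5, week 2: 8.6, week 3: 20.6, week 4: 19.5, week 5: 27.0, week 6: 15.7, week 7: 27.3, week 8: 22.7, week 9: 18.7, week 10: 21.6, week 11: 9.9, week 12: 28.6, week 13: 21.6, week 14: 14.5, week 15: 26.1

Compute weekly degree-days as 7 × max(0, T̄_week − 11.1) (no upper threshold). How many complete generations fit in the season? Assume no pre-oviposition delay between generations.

4 generations

Weekly DD (7 × max(0, T̄ − 11.1)): 30.8, 0.0, 66.5, 58.8, 111.3, 32.2, 113.4, 81.2, 53.2, 73.5, 0.0, 122.5, 73.5, 23.8, 105.0.
Season total = 945.7 DD.
Complete generations = ⌊945.7 / 214⌋ = 4.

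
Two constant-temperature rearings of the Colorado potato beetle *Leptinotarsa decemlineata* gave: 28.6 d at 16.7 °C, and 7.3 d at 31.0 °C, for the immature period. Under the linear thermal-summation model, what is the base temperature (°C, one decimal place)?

Linear rate model ⇒ the product D·(T − T_b) is constant across temperatures.
28.6·(16.7 − T_b) = 7.3·(31.0 − T_b)
T_b = (28.6·16.7 − 7.3·31.0) / (28.6 − 7.3) = 251.32 / 21.3 = 11.799 °C ≈ 11.8 °C.

11.8 °C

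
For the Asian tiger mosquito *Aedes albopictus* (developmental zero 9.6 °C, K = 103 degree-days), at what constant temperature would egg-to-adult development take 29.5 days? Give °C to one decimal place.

Required daily accumulation = 103 / 29.5 = 3.492 DD/day.
T = T_base + 3.492 = 9.6 + 3.492 = 13.092 ≈ 13.1 °C.

13.1 °C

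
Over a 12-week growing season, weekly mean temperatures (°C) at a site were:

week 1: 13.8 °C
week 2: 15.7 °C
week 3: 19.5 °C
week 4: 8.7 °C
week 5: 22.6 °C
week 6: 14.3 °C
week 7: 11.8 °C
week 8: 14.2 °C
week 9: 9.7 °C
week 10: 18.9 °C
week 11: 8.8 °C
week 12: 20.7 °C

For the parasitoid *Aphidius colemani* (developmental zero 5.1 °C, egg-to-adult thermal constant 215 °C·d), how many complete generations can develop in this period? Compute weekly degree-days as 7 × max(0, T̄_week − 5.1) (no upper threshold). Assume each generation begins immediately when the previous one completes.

3 generations

Weekly DD (7 × max(0, T̄ − 5.1)): 60.9, 74.2, 100.8, 25.2, 122.5, 64.4, 46.9, 63.7, 32.2, 96.6, 25.9, 109.2.
Season total = 822.5 DD.
Complete generations = ⌊822.5 / 215⌋ = 3.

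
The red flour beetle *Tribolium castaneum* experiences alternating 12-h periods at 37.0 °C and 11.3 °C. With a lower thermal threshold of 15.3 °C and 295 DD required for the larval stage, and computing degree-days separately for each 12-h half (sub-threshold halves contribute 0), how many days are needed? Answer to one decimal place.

Day half: max(0, 37.0 − 15.3) × 0.5 = 21.7 × 0.5 = 10.85 DD.
Night half: max(0, 11.3 − 15.3) × 0.5 = 0.0 × 0.5 = 0.00 DD.
Per 24 h: 10.85 DD/day.
Duration = 295 / 10.85 = 27.189 ≈ 27.2 days.

27.2 days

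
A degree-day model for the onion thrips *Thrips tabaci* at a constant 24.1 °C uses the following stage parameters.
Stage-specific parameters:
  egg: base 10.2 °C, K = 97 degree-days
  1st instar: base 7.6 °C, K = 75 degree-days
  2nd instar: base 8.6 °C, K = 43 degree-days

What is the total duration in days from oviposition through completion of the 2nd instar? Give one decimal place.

14.3 days

egg: 97 / (24.1 − 10.2) = 97 / 13.9 = 6.978 d.
1st instar: 75 / (24.1 − 7.6) = 75 / 16.5 = 4.545 d.
2nd instar: 43 / (24.1 − 8.6) = 43 / 15.5 = 2.774 d.
Sum = 14.298 ≈ 14.3 days.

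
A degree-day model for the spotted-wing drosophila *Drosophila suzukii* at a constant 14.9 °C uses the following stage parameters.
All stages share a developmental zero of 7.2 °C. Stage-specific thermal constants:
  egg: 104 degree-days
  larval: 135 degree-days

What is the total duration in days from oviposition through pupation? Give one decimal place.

31.0 days

Daily accumulation at 14.9 °C = 14.9 − 7.2 = 7.7 DD/day.
Total K = 104 + 135 = 239 DD.
Total duration = 239 / 7.7 = 31.039 ≈ 31.0 days.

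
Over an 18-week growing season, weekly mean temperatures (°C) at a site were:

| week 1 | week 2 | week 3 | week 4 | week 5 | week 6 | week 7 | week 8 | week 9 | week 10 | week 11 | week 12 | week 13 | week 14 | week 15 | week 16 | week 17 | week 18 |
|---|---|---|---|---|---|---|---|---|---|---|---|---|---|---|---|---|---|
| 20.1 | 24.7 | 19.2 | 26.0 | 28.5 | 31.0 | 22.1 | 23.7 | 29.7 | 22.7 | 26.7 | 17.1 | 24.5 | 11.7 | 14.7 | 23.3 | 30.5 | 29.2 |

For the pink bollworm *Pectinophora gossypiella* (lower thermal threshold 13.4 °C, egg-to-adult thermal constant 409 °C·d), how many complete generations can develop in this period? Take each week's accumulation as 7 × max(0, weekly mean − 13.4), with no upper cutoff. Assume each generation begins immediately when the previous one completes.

Weekly DD (7 × max(0, T̄ − 13.4)): 46.9, 79.1, 40.6, 88.2, 105.7, 123.2, 60.9, 72.1, 114.1, 65.1, 93.1, 25.9, 77.7, 0.0, 9.1, 69.3, 119.7, 110.6.
Season total = 1301.3 DD.
Complete generations = ⌊1301.3 / 409⌋ = 3.

3 generations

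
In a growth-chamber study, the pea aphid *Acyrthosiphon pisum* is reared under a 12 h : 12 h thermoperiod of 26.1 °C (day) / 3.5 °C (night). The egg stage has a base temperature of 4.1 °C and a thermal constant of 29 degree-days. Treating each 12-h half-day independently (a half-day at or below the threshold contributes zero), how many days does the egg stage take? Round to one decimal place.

2.6 days

Day half: max(0, 26.1 − 4.1) × 0.5 = 22.0 × 0.5 = 11.00 DD.
Night half: max(0, 3.5 − 4.1) × 0.5 = 0.0 × 0.5 = 0.00 DD.
Per 24 h: 11.00 DD/day.
Duration = 29 / 11.00 = 2.636 ≈ 2.6 days.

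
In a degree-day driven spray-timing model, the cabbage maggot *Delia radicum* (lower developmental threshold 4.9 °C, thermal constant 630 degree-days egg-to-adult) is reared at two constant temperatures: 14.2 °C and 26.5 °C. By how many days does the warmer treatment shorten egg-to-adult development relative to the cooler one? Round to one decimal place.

38.6 days

At 14.2 °C: 630 / (14.2 − 4.9) = 630 / 9.3 = 67.742 d.
At 26.5 °C: 630 / (26.5 − 4.9) = 630 / 21.6 = 29.167 d.
Difference = |67.742 − 29.167| = 38.575 ≈ 38.6 days.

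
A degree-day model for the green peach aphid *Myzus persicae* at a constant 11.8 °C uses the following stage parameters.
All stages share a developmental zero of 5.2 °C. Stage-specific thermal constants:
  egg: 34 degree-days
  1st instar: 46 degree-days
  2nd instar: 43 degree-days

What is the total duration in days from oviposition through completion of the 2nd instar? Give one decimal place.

Daily accumulation at 11.8 °C = 11.8 − 5.2 = 6.6 DD/day.
Total K = 34 + 46 + 43 = 123 DD.
Total duration = 123 / 6.6 = 18.636 ≈ 18.6 days.

18.6 days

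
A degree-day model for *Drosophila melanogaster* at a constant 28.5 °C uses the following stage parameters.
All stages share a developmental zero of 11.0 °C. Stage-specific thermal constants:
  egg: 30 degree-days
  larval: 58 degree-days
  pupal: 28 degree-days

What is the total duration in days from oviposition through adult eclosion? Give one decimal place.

Daily accumulation at 28.5 °C = 28.5 − 11.0 = 17.5 DD/day.
Total K = 30 + 58 + 28 = 116 DD.
Total duration = 116 / 17.5 = 6.629 ≈ 6.6 days.

6.6 days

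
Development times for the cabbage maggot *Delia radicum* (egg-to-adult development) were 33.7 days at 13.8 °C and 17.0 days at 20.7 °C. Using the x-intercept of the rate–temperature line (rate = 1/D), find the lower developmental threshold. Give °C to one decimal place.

Linear rate model ⇒ the product D·(T − T_b) is constant across temperatures.
33.7·(13.8 − T_b) = 17.0·(20.7 − T_b)
T_b = (33.7·13.8 − 17.0·20.7) / (33.7 − 17.0) = 113.16 / 16.7 = 6.776 °C ≈ 6.8 °C.

6.8 °C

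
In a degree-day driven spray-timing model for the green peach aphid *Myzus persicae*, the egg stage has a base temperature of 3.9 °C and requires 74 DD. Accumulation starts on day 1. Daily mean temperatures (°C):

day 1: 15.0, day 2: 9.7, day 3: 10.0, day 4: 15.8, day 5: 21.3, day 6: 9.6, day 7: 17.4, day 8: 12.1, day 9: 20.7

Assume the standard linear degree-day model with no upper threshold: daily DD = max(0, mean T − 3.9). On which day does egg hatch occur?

day 8

Daily DD above 3.9 °C: 11.1, 5.8, 6.1, 11.9, 17.4, 5.7, 13.5, 8.2, 16.8.
Cumulative: 11.1, 16.9, 23.0, 34.9, 52.3, 58.0, 71.5, 79.7, 96.5.
The total first reaches 74 DD on day 8.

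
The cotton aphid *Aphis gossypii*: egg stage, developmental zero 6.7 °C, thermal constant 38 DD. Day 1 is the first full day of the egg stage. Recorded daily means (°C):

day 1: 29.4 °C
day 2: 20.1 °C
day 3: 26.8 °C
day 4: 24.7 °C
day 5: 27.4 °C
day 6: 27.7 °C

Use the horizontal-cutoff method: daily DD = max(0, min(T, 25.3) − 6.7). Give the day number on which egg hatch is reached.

Daily DD above 6.7 °C (capped at 18.6): 18.6, 13.4, 18.6, 18.0, 18.6, 18.6.
Cumulative: 18.6, 32.0, 50.6, 68.6, 87.2, 105.8.
The total first reaches 38 DD on day 3.

day 3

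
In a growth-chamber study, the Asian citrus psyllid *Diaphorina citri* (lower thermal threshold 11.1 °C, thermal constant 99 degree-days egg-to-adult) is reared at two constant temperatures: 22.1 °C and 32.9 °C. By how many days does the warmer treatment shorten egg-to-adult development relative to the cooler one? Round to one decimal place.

At 22.1 °C: 99 / (22.1 − 11.1) = 99 / 11.0 = 9.000 d.
At 32.9 °C: 99 / (32.9 − 11.1) = 99 / 21.8 = 4.541 d.
Difference = |9.000 − 4.541| = 4.459 ≈ 4.5 days.

4.5 days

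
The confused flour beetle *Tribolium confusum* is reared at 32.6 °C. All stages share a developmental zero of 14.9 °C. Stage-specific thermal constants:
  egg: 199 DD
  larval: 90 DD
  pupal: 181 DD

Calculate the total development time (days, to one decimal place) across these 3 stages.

Daily accumulation at 32.6 °C = 32.6 − 14.9 = 17.7 DD/day.
Total K = 199 + 90 + 181 = 470 DD.
Total duration = 470 / 17.7 = 26.554 ≈ 26.6 days.

26.6 days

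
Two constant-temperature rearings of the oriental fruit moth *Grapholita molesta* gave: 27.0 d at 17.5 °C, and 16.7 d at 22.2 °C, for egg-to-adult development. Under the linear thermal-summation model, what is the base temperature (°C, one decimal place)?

9.9 °C

Under the model K = D·(T − T_b), so D₁·(T₁ − T_b) = D₂·(T₂ − T_b).
27.0·(17.5 − T_b) = 16.7·(22.2 − T_b)
T_b = (27.0·17.5 − 16.7·22.2) / (27.0 − 16.7) = 101.76 / 10.3 = 9.880 °C ≈ 9.9 °C.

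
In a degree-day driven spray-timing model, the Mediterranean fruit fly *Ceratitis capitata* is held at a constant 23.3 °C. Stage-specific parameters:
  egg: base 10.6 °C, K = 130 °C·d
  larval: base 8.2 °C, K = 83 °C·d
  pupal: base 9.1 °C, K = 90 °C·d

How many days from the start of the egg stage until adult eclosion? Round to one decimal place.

egg: 130 / (23.3 − 10.6) = 130 / 12.7 = 10.236 d.
larval: 83 / (23.3 − 8.2) = 83 / 15.1 = 5.497 d.
pupal: 90 / (23.3 − 9.1) = 90 / 14.2 = 6.338 d.
Sum = 22.071 ≈ 22.1 days.

22.1 days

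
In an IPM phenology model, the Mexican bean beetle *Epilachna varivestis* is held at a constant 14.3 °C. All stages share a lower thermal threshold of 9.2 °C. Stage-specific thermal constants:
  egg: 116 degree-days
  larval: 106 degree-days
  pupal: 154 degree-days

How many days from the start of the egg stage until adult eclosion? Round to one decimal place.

Daily accumulation at 14.3 °C = 14.3 − 9.2 = 5.1 DD/day.
Total K = 116 + 106 + 154 = 376 DD.
Total duration = 376 / 5.1 = 73.725 ≈ 73.7 days.

73.7 days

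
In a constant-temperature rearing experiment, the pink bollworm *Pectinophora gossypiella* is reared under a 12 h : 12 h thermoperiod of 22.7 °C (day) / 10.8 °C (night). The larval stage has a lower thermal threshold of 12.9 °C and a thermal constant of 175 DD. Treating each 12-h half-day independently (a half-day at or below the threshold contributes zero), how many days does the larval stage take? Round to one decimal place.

35.7 days

Day half: max(0, 22.7 − 12.9) × 0.5 = 9.8 × 0.5 = 4.90 DD.
Night half: max(0, 10.8 − 12.9) × 0.5 = 0.0 × 0.5 = 0.00 DD.
Per 24 h: 4.90 DD/day.
Duration = 175 / 4.90 = 35.714 ≈ 35.7 days.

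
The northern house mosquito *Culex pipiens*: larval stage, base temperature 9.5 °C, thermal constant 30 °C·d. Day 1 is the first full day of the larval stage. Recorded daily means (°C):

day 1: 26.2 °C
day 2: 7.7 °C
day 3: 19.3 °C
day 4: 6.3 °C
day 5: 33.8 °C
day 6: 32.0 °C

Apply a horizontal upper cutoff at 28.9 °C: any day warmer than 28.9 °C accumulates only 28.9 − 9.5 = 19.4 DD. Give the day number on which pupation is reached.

Daily DD above 9.5 °C (capped at 19.4): 16.7, 0.0, 9.8, 0.0, 19.4, 19.4.
Cumulative: 16.7, 16.7, 26.5, 26.5, 45.9, 65.3.
The total first reaches 30 DD on day 5.

day 5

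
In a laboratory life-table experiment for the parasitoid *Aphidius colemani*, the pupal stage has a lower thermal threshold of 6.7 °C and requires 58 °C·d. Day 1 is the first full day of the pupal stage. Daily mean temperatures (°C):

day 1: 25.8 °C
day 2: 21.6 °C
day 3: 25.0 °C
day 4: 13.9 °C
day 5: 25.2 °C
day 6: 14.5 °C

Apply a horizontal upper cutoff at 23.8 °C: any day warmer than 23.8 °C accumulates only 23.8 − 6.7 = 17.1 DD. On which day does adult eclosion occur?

Daily DD above 6.7 °C (capped at 17.1): 17.1, 14.9, 17.1, 7.2, 17.1, 7.8.
Cumulative: 17.1, 32.0, 49.1, 56.3, 73.4, 81.2.
The total first reaches 58 DD on day 5.

day 5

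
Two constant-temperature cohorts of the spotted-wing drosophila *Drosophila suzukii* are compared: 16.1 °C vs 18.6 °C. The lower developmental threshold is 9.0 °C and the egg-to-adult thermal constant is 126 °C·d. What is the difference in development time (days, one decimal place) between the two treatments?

4.6 days

At 16.1 °C: 126 / (16.1 − 9.0) = 126 / 7.1 = 17.746 d.
At 18.6 °C: 126 / (18.6 − 9.0) = 126 / 9.6 = 13.125 d.
Difference = |17.746 − 13.125| = 4.621 ≈ 4.6 days.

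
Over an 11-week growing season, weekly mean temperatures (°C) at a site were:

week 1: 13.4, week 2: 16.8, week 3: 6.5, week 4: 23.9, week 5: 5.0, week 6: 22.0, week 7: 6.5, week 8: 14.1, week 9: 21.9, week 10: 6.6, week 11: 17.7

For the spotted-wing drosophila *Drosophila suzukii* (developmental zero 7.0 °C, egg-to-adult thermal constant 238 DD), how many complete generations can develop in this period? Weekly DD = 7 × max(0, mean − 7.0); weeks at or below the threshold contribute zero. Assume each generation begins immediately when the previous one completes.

Weekly DD (7 × max(0, T̄ − 7.0)): 44.8, 68.6, 0.0, 118.3, 0.0, 105.0, 0.0, 49.7, 104.3, 0.0, 74.9.
Season total = 565.6 DD.
Complete generations = ⌊565.6 / 238⌋ = 2.

2 generations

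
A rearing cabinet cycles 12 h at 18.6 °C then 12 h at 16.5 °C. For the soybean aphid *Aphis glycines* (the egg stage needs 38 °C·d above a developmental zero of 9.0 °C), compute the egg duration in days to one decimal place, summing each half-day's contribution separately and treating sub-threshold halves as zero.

Day half: max(0, 18.6 − 9.0) × 0.5 = 9.6 × 0.5 = 4.80 DD.
Night half: max(0, 16.5 − 9.0) × 0.5 = 7.5 × 0.5 = 3.75 DD.
Per 24 h: 8.55 DD/day.
Duration = 38 / 8.55 = 4.444 ≈ 4.4 days.

4.4 days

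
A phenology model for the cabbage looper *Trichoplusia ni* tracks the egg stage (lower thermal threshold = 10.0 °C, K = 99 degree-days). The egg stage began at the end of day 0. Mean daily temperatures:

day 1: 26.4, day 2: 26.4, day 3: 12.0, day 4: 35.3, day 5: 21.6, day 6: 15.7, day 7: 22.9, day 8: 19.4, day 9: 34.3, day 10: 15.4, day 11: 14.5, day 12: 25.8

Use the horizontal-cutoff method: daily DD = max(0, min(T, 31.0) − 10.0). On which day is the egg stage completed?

Daily DD above 10.0 °C (capped at 21.0): 16.4, 16.4, 2.0, 21.0, 11.6, 5.7, 12.9, 9.4, 21.0, 5.4, 4.5, 15.8.
Cumulative: 16.4, 32.8, 34.8, 55.8, 67.4, 73.1, 86.0, 95.4, 116.4, 121.8, 126.3, 142.1.
The total first reaches 99 DD on day 9.

day 9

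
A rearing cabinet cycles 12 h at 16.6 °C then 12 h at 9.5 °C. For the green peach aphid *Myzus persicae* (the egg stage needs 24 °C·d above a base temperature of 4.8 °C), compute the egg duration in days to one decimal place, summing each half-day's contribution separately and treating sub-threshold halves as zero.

Day half: max(0, 16.6 − 4.8) × 0.5 = 11.8 × 0.5 = 5.90 DD.
Night half: max(0, 9.5 − 4.8) × 0.5 = 4.7 × 0.5 = 2.35 DD.
Per 24 h: 8.25 DD/day.
Duration = 24 / 8.25 = 2.909 ≈ 2.9 days.

2.9 days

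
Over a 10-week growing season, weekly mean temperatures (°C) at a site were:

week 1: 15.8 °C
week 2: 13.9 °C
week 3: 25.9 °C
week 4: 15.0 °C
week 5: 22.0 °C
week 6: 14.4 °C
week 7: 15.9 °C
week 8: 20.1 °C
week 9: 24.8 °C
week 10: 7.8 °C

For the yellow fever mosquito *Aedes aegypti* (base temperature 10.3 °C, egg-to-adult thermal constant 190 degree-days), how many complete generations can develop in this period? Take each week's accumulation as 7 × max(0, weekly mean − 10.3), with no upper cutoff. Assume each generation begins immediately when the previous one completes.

2 generations

Weekly DD (7 × max(0, T̄ − 10.3)): 38.5, 25.2, 109.2, 32.9, 81.9, 28.7, 39.2, 68.6, 101.5, 0.0.
Season total = 525.7 DD.
Complete generations = ⌊525.7 / 190⌋ = 2.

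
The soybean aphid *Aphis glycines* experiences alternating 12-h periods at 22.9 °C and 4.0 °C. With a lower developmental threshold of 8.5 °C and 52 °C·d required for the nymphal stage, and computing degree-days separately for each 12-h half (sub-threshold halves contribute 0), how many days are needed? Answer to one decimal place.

Day half: max(0, 22.9 − 8.5) × 0.5 = 14.4 × 0.5 = 7.20 DD.
Night half: max(0, 4.0 − 8.5) × 0.5 = 0.0 × 0.5 = 0.00 DD.
Per 24 h: 7.20 DD/day.
Duration = 52 / 7.20 = 7.222 ≈ 7.2 days.

7.2 days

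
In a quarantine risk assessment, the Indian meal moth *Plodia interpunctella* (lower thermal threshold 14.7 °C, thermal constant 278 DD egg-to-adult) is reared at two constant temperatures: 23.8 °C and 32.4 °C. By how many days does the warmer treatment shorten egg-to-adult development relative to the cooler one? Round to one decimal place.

14.8 days

At 23.8 °C: 278 / (23.8 − 14.7) = 278 / 9.1 = 30.549 d.
At 32.4 °C: 278 / (32.4 − 14.7) = 278 / 17.7 = 15.706 d.
Difference = |30.549 − 15.706| = 14.843 ≈ 14.8 days.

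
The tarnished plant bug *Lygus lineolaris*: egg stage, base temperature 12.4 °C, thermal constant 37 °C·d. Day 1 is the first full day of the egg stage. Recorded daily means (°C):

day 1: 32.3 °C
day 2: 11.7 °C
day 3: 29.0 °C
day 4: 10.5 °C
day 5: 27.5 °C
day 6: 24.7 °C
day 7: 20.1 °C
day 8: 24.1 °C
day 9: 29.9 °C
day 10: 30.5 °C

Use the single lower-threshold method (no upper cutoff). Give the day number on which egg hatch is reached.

Daily DD above 12.4 °C: 19.9, 0.0, 16.6, 0.0, 15.1, 12.3, 7.7, 11.7, 17.5, 18.1.
Cumulative: 19.9, 19.9, 36.5, 36.5, 51.6, 63.9, 71.6, 83.3, 100.8, 118.9.
The total first reaches 37 DD on day 5.

day 5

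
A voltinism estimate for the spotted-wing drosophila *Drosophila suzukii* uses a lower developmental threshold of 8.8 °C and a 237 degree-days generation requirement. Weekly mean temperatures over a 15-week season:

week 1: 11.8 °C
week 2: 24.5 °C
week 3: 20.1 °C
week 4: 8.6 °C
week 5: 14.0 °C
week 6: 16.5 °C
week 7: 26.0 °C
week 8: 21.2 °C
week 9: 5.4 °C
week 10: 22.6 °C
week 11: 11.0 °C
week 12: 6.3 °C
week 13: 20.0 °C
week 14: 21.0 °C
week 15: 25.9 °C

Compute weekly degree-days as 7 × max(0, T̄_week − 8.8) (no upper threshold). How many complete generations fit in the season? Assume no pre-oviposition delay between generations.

Weekly DD (7 × max(0, T̄ − 8.8)): 21.0, 109.9, 79.1, 0.0, 36.4, 53.9, 120.4, 86.8, 0.0, 96.6, 15.4, 0.0, 78.4, 85.4, 119.7.
Season total = 903.0 DD.
Complete generations = ⌊903.0 / 237⌋ = 3.

3 generations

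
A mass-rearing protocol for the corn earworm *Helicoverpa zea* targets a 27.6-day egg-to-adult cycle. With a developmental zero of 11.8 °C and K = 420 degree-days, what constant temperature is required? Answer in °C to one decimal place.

Required daily accumulation = 420 / 27.6 = 15.217 DD/day.
T = T_base + 15.217 = 11.8 + 15.217 = 27.017 ≈ 27.0 °C.

27.0 °C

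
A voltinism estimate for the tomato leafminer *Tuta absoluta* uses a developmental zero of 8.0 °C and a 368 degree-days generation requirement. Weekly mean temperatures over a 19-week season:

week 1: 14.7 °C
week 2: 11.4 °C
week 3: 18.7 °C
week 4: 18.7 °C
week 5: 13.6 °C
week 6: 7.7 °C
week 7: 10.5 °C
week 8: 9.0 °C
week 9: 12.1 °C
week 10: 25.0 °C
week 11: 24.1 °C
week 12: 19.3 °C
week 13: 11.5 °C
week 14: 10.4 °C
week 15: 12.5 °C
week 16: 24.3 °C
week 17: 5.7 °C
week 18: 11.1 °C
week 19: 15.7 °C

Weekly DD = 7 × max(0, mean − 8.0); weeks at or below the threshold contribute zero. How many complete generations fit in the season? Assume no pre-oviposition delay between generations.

2 generations

Weekly DD (7 × max(0, T̄ − 8.0)): 46.9, 23.8, 74.9, 74.9, 39.2, 0.0, 17.5, 7.0, 28.7, 119.0, 112.7, 79.1, 24.5, 16.8, 31.5, 114.1, 0.0, 21.7, 53.9.
Season total = 886.2 DD.
Complete generations = ⌊886.2 / 368⌋ = 2.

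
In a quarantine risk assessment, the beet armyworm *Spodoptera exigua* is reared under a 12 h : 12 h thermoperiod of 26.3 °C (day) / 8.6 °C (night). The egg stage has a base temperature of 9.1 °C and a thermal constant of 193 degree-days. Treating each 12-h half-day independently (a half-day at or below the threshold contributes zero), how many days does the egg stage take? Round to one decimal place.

22.4 days

Day half: max(0, 26.3 − 9.1) × 0.5 = 17.2 × 0.5 = 8.60 DD.
Night half: max(0, 8.6 − 9.1) × 0.5 = 0.0 × 0.5 = 0.00 DD.
Per 24 h: 8.60 DD/day.
Duration = 193 / 8.60 = 22.442 ≈ 22.4 days.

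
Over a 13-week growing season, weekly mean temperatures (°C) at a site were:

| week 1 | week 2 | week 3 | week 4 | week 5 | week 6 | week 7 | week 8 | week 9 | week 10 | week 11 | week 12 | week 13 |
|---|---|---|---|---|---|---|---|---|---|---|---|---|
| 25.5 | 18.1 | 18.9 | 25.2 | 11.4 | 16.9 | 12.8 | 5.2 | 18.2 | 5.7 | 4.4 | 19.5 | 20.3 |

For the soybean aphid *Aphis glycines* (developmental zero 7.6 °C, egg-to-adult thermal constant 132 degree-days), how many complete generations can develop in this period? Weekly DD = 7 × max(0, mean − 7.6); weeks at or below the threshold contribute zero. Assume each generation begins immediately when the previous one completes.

Weekly DD (7 × max(0, T̄ − 7.6)): 125.3, 73.5, 79.1, 123.2, 26.6, 65.1, 36.4, 0.0, 74.2, 0.0, 0.0, 83.3, 88.9.
Season total = 775.6 DD.
Complete generations = ⌊775.6 / 132⌋ = 5.

5 generations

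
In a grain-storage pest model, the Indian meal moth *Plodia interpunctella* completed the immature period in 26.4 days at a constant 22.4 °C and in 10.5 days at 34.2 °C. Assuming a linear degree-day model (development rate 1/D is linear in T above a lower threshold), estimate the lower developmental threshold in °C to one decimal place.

Equal thermal constants: D₁(T₁ − T_b) = D₂(T₂ − T_b).
26.4·(22.4 − T_b) = 10.5·(34.2 − T_b)
T_b = (26.4·22.4 − 10.5·34.2) / (26.4 − 10.5) = 232.26 / 15.9 = 14.608 °C ≈ 14.6 °C.

14.6 °C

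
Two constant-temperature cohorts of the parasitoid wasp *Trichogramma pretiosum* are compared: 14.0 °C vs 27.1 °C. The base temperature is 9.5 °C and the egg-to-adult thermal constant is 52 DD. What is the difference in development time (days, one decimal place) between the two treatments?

At 14.0 °C: 52 / (14.0 − 9.5) = 52 / 4.5 = 11.556 d.
At 27.1 °C: 52 / (27.1 − 9.5) = 52 / 17.6 = 2.955 d.
Difference = |11.556 − 2.955| = 8.601 ≈ 8.6 days.

8.6 days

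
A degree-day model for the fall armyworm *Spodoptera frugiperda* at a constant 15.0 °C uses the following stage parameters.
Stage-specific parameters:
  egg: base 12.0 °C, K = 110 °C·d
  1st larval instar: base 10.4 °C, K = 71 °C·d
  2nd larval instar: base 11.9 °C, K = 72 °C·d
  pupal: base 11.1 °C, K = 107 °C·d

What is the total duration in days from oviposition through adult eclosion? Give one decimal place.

egg: 110 / (15.0 − 12.0) = 110 / 3.0 = 36.667 d.
1st larval instar: 71 / (15.0 − 10.4) = 71 / 4.6 = 15.435 d.
2nd larval instar: 72 / (15.0 − 11.9) = 72 / 3.1 = 23.226 d.
pupal: 107 / (15.0 − 11.1) = 107 / 3.9 = 27.436 d.
Sum = 102.763 ≈ 102.8 days.

102.8 days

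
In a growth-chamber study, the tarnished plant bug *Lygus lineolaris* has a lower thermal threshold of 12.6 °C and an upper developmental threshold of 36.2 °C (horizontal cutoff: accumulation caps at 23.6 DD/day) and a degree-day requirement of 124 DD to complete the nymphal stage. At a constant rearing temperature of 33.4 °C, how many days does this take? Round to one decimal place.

6.0 days

Daily accumulation = 33.4 − 12.6 = 20.8 DD/day.
Duration = 124 / 20.8 = 5.962 ≈ 6.0 days.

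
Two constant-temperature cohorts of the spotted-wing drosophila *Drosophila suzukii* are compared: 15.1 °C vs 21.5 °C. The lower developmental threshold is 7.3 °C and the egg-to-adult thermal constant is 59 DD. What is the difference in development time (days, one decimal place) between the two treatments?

At 15.1 °C: 59 / (15.1 − 7.3) = 59 / 7.8 = 7.564 d.
At 21.5 °C: 59 / (21.5 − 7.3) = 59 / 14.2 = 4.155 d.
Difference = |7.564 − 4.155| = 3.409 ≈ 3.4 days.

3.4 days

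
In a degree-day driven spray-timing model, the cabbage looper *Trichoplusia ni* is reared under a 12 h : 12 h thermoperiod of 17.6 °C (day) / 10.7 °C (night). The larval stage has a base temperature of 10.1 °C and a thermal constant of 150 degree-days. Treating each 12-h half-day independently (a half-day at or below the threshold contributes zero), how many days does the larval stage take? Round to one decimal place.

Day half: max(0, 17.6 − 10.1) × 0.5 = 7.5 × 0.5 = 3.75 DD.
Night half: max(0, 10.7 − 10.1) × 0.5 = 0.6 × 0.5 = 0.30 DD.
Per 24 h: 4.05 DD/day.
Duration = 150 / 4.05 = 37.037 ≈ 37.0 days.

37.0 days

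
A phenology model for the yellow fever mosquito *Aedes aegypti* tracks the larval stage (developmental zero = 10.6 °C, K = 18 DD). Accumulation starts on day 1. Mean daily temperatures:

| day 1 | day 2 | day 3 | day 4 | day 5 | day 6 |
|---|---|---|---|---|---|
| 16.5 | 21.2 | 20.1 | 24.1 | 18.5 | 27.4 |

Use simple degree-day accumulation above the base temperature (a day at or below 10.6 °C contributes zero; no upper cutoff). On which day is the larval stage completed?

day 3

Daily DD above 10.6 °C: 5.9, 10.6, 9.5, 13.5, 7.9, 16.8.
Cumulative: 5.9, 16.5, 26.0, 39.5, 47.4, 64.2.
The total first reaches 18 DD on day 3.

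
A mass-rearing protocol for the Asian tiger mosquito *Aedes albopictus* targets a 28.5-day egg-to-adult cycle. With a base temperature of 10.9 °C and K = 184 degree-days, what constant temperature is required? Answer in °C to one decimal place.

Required daily accumulation = 184 / 28.5 = 6.456 DD/day.
T = T_base + 6.456 = 10.9 + 6.456 = 17.356 ≈ 17.4 °C.

17.4 °C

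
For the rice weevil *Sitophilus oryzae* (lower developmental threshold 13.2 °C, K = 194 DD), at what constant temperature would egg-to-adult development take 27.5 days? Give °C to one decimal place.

Required daily accumulation = 194 / 27.5 = 7.055 DD/day.
T = T_base + 7.055 = 13.2 + 7.055 = 20.255 ≈ 20.3 °C.

20.3 °C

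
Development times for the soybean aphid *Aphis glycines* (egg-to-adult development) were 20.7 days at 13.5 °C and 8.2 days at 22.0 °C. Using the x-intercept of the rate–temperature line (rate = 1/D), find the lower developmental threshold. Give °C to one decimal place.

Under the model K = D·(T − T_b), so D₁·(T₁ − T_b) = D₂·(T₂ − T_b).
20.7·(13.5 − T_b) = 8.2·(22.0 − T_b)
T_b = (20.7·13.5 − 8.2·22.0) / (20.7 − 8.2) = 99.05 / 12.5 = 7.924 °C ≈ 7.9 °C.

7.9 °C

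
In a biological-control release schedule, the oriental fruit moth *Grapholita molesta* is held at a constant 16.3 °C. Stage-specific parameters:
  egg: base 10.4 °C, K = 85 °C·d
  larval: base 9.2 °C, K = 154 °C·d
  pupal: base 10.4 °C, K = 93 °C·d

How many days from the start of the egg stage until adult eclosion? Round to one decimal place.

51.9 days

egg: 85 / (16.3 − 10.4) = 85 / 5.9 = 14.407 d.
larval: 154 / (16.3 − 9.2) = 154 / 7.1 = 21.690 d.
pupal: 93 / (16.3 − 10.4) = 93 / 5.9 = 15.763 d.
Sum = 51.860 ≈ 51.9 days.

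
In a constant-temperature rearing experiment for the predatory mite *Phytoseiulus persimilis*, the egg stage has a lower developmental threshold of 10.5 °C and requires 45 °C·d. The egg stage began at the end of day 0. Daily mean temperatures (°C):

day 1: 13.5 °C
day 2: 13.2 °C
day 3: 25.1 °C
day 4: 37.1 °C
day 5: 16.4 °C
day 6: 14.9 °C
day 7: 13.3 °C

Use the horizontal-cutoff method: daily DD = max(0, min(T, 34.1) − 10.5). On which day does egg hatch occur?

Daily DD above 10.5 °C (capped at 23.6): 3.0, 2.7, 14.6, 23.6, 5.9, 4.4, 2.8.
Cumulative: 3.0, 5.7, 20.3, 43.9, 49.8, 54.2, 57.0.
The total first reaches 45 DD on day 5.

day 5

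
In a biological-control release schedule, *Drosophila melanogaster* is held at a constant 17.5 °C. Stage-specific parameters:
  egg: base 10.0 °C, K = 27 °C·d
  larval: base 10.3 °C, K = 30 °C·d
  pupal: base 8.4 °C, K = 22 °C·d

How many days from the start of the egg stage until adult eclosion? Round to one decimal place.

egg: 27 / (17.5 − 10.0) = 27 / 7.5 = 3.600 d.
larval: 30 / (17.5 − 10.3) = 30 / 7.2 = 4.167 d.
pupal: 22 / (17.5 − 8.4) = 22 / 9.1 = 2.418 d.
Sum = 10.184 ≈ 10.2 days.

10.2 days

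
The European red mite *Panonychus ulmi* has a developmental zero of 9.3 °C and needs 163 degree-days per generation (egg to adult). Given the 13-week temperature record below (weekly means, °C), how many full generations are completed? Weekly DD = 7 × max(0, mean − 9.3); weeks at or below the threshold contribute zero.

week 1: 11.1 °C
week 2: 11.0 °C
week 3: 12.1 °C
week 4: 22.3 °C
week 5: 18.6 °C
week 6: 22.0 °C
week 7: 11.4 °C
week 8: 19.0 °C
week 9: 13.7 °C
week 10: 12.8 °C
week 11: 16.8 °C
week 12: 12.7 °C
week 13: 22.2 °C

3 generations

Weekly DD (7 × max(0, T̄ − 9.3)): 12.6, 11.9, 19.6, 91.0, 65.1, 88.9, 14.7, 67.9, 30.8, 24.5, 52.5, 23.8, 90.3.
Season total = 593.6 DD.
Complete generations = ⌊593.6 / 163⌋ = 3.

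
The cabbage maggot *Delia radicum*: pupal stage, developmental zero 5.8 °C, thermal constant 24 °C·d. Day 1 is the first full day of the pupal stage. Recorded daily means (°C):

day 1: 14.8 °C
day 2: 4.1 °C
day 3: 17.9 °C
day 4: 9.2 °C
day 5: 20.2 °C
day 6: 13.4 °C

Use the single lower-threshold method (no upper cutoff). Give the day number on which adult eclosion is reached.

day 4

Daily DD above 5.8 °C: 9.0, 0.0, 12.1, 3.4, 14.4, 7.6.
Cumulative: 9.0, 9.0, 21.1, 24.5, 38.9, 46.5.
The total first reaches 24 DD on day 4.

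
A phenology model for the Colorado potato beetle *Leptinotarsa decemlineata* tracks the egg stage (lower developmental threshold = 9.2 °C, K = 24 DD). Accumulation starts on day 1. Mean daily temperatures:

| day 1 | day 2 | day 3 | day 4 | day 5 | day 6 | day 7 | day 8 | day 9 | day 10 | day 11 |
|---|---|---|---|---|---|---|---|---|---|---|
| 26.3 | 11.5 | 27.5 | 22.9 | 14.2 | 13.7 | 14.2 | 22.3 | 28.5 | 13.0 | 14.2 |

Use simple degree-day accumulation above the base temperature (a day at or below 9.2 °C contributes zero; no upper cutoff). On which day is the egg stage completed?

day 3

Daily DD above 9.2 °C: 17.1, 2.3, 18.3, 13.7, 5.0, 4.5, 5.0, 13.1, 19.3, 3.8, 5.0.
Cumulative: 17.1, 19.4, 37.7, 51.4, 56.4, 60.9, 65.9, 79.0, 98.3, 102.1, 107.1.
The total first reaches 24 DD on day 3.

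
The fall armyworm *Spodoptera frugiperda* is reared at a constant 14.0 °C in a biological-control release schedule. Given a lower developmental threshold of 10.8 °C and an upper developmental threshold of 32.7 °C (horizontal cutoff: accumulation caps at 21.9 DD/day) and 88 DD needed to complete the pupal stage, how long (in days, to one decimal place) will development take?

27.5 days

Daily accumulation = 14.0 − 10.8 = 3.2 DD/day.
Duration = 88 / 3.2 = 27.500 ≈ 27.5 days.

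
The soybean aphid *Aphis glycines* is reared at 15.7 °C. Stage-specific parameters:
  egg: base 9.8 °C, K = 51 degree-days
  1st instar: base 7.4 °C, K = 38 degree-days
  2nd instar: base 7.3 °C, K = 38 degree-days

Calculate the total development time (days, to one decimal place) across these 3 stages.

17.7 days

egg: 51 / (15.7 − 9.8) = 51 / 5.9 = 8.644 d.
1st instar: 38 / (15.7 − 7.4) = 38 / 8.3 = 4.578 d.
2nd instar: 38 / (15.7 − 7.3) = 38 / 8.4 = 4.524 d.
Sum = 17.746 ≈ 17.7 days.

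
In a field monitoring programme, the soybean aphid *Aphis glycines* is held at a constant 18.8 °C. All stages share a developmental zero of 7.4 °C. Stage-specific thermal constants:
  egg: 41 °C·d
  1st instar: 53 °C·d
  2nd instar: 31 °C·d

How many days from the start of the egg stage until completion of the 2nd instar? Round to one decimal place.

Daily accumulation at 18.8 °C = 18.8 − 7.4 = 11.4 DD/day.
Total K = 41 + 53 + 31 = 125 DD.
Total duration = 125 / 11.4 = 10.965 ≈ 11.0 days.

11.0 days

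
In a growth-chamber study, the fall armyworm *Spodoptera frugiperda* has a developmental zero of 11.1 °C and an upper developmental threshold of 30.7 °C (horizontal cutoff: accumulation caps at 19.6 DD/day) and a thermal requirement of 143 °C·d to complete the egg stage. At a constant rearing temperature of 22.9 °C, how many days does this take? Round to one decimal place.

12.1 days

Daily accumulation = 22.9 − 11.1 = 11.8 DD/day.
Duration = 143 / 11.8 = 12.119 ≈ 12.1 days.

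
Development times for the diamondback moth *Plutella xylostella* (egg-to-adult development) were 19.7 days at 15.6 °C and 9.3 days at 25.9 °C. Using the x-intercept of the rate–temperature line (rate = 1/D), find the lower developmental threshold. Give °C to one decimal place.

6.4 °C

Linear rate model ⇒ the product D·(T − T_b) is constant across temperatures.
19.7·(15.6 − T_b) = 9.3·(25.9 − T_b)
T_b = (19.7·15.6 − 9.3·25.9) / (19.7 − 9.3) = 66.45 / 10.4 = 6.389 °C ≈ 6.4 °C.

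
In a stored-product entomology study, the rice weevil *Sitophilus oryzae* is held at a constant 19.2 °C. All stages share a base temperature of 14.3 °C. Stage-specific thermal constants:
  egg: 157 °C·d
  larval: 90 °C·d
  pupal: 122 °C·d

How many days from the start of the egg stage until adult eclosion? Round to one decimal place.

75.3 days

Daily accumulation at 19.2 °C = 19.2 − 14.3 = 4.9 DD/day.
Total K = 157 + 90 + 122 = 369 DD.
Total duration = 369 / 4.9 = 75.306 ≈ 75.3 days.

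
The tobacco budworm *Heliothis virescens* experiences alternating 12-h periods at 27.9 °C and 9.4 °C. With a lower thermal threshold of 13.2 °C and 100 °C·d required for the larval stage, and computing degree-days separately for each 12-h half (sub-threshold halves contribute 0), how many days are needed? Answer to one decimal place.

Day half: max(0, 27.9 − 13.2) × 0.5 = 14.7 × 0.5 = 7.35 DD.
Night half: max(0, 9.4 − 13.2) × 0.5 = 0.0 × 0.5 = 0.00 DD.
Per 24 h: 7.35 DD/day.
Duration = 100 / 7.35 = 13.605 ≈ 13.6 days.

13.6 days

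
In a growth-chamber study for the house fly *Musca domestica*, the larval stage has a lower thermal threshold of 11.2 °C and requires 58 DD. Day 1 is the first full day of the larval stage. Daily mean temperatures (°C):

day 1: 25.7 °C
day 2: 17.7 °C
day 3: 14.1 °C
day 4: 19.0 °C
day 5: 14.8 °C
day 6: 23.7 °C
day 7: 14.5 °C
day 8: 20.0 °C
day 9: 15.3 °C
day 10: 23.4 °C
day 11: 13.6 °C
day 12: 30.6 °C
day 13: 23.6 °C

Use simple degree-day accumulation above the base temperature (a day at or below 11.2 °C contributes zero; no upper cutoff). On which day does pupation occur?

day 8

Daily DD above 11.2 °C: 14.5, 6.5, 2.9, 7.8, 3.6, 12.5, 3.3, 8.8, 4.1, 12.2, 2.4, 19.4, 12.4.
Cumulative: 14.5, 21.0, 23.9, 31.7, 35.3, 47.8, 51.1, 59.9, 64.0, 76.2, 78.6, 98.0, 110.4.
The total first reaches 58 DD on day 8.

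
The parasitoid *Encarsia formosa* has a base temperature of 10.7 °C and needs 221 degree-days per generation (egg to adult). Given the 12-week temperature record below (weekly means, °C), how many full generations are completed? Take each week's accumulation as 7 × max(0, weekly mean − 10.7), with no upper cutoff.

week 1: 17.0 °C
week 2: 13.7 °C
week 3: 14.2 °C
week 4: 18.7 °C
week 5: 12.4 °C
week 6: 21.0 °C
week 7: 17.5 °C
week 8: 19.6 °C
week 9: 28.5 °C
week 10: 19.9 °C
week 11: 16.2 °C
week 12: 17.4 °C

Weekly DD (7 × max(0, T̄ − 10.7)): 44.1, 21.0, 24.5, 56.0, 11.9, 72.1, 47.6, 62.3, 124.6, 64.4, 38.5, 46.9.
Season total = 613.9 DD.
Complete generations = ⌊613.9 / 221⌋ = 2.

2 generations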